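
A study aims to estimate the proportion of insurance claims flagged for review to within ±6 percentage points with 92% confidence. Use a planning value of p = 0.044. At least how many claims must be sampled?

For a proportion with margin E = 0.06 at 92% confidence, z = 1.751.
n = p̂(1−p̂)(z/E)² = 0.044 × 0.956 × (1.751/0.06)² = 35.82
Round up: n = 36.

36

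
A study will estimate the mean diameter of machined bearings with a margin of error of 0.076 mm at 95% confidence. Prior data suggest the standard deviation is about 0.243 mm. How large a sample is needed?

For a mean, the margin of error is E = z·σ/√n, so n = (zσ/E)².
At 95% confidence, z = 1.960.
n = (1.960 × 0.243 / 0.076)² = 39.27
Round up: n = 40.

40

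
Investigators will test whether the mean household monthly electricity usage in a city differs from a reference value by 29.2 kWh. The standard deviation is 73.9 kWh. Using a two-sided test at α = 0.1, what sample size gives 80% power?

For a one-sample z-test, n = ((z_{α/2} + z_β)·σ/δ)².
z_{α/2} = 1.645 (two-sided α = 0.1); z_β = 0.842 (power 80% → β = 0.2).
n = (2.487 × 73.9 / 29.2)² = 39.62
Round up: n = 40.

n = 40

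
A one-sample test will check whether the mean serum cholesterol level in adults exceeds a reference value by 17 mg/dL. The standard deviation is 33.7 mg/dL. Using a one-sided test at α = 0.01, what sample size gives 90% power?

n = 52

For a one-sample z-test, n = ((z_α + z_β)·σ/δ)².
z_α = 2.326 (one-sided α = 0.01); z_β = 1.282 (power 90% → β = 0.1).
n = (3.608 × 33.7 / 17)² = 51.16
Round up: n = 52.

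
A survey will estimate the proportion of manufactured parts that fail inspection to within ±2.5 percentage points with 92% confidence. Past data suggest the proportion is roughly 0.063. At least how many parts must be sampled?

For a proportion with margin E = 0.025 at 92% confidence, z = 1.751.
n = p̂(1−p̂)(z/E)² = 0.063 × 0.937 × (1.751/0.025)² = 289.58
Round up: n = 290.

290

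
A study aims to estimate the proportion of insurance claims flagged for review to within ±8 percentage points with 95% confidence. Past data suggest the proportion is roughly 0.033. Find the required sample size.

20

For a proportion with margin E = 0.08 at 95% confidence, z = 1.960.
n = p̂(1−p̂)(z/E)² = 0.033 × 0.967 × (1.960/0.08)² = 19.15
Round up: n = 20.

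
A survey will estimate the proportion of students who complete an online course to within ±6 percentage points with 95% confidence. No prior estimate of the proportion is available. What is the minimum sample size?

For a proportion with margin E = 0.06 at 95% confidence, z = 1.960.
With no prior estimate, use p = 0.5, which maximizes p(1−p) at 0.25.
n = 0.25 × (z/E)² = 0.25 × (1.960/0.06)² = 266.78
Round up: n = 267.

267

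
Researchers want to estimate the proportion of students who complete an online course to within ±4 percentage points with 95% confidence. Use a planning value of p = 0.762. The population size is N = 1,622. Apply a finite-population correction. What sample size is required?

For a proportion with margin E = 0.04 at 95% confidence, z = 1.960.
n = p̂(1−p̂)(z/E)² = 0.762 × 0.238 × (1.960/0.04)² = 435.44 — call this n₀.
Finite-population correction with N = 1,622: n = n₀ / (1 + (n₀−1)/N) = 435.44 / 1.268 = 343.41
Round up: n = 344.

344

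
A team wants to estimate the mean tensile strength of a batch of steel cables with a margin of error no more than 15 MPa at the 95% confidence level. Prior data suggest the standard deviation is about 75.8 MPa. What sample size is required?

For a mean, the margin of error is E = z·σ/√n, so n = (zσ/E)².
At 95% confidence, z = 1.960.
n = (1.960 × 75.8 / 15)² = 98.10
Round up: n = 99.

99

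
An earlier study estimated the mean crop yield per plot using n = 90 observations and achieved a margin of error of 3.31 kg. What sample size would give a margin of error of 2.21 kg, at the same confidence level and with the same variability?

Margin of error scales as 1/√n, so n₂ = n₁·(E₁/E₂)².
n₂ = 90 × (3.31/2.21)² = 90 × 2.243 = 201.87
Round up: n₂ = 202.

202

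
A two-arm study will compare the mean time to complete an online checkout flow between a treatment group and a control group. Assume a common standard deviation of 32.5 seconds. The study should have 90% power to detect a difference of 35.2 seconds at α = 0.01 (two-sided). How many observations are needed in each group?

26 per group

For two equal groups, n per group = 2·((z_{α/2} + z_β)·σ/δ)².
z_{α/2} = 2.576; z_β = 1.282 (power 90%).
n = 2 × (3.858 × 32.5 / 35.2)² = 2 × 12.69 = 25.38
Round up: n = 26 per group.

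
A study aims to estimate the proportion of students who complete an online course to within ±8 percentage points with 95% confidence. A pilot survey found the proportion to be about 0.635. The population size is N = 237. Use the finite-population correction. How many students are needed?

For a proportion with margin E = 0.08 at 95% confidence, z = 1.960.
n = p̂(1−p̂)(z/E)² = 0.635 × 0.365 × (1.960/0.08)² = 139.12 — call this n₀.
Finite-population correction with N = 237: n = n₀ / (1 + (n₀−1)/N) = 139.12 / 1.583 = 87.88
Round up: n = 88.

88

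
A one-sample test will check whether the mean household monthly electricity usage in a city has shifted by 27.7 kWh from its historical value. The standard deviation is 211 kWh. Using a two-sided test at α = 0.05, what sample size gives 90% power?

For a one-sample z-test, n = ((z_{α/2} + z_β)·σ/δ)².
z_{α/2} = 1.960 (two-sided α = 0.05); z_β = 1.282 (power 90% → β = 0.1).
n = (3.242 × 211 / 27.7)² = 609.86
Round up: n = 610.

610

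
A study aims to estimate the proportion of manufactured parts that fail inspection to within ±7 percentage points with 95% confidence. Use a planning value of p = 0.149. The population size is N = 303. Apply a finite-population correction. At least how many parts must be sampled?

n = 76

For a proportion with margin E = 0.07 at 95% confidence, z = 1.960.
n = p̂(1−p̂)(z/E)² = 0.149 × 0.851 × (1.960/0.07)² = 99.41 — call this n₀.
Finite-population correction with N = 303: n = n₀ / (1 + (n₀−1)/N) = 99.41 / 1.325 = 75.03
Round up: n = 76.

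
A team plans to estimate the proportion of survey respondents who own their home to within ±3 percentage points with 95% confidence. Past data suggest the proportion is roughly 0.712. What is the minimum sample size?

876

For a proportion with margin E = 0.03 at 95% confidence, z = 1.960.
n = p̂(1−p̂)(z/E)² = 0.712 × 0.288 × (1.960/0.03)² = 875.27
Round up: n = 876.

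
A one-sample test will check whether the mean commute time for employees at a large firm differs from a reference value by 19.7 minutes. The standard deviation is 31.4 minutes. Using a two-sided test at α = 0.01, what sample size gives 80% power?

For a one-sample z-test, n = ((z_{α/2} + z_β)·σ/δ)².
z_{α/2} = 2.576 (two-sided α = 0.01); z_β = 0.842 (power 80% → β = 0.2).
n = (3.418 × 31.4 / 19.7)² = 29.68
Round up: n = 30.

n = 30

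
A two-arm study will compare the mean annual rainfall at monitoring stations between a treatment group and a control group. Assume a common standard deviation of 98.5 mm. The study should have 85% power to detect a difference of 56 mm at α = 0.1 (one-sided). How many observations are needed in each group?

For two equal groups, n per group = 2·((z_α + z_β)·σ/δ)².
z_α = 1.282; z_β = 1.036 (power 85%).
n = 2 × (2.318 × 98.5 / 56)² = 2 × 16.62 = 33.24
Round up: n = 34 per group.

34 per group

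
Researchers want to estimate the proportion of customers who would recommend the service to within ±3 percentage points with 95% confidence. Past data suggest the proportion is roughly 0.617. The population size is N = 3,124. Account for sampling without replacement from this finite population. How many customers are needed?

763

For a proportion with margin E = 0.03 at 95% confidence, z = 1.960.
n = p̂(1−p̂)(z/E)² = 0.617 × 0.383 × (1.960/0.03)² = 1008.68 — call this n₀.
Finite-population correction with N = 3,124: n = n₀ / (1 + (n₀−1)/N) = 1008.68 / 1.323 = 762.42
Round up: n = 763.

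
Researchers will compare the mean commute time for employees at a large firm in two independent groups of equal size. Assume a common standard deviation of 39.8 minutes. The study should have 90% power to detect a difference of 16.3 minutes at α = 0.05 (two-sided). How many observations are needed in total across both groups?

For two equal groups, n per group = 2·((z_{α/2} + z_β)·σ/δ)².
z_{α/2} = 1.960; z_β = 1.282 (power 90%).
n = 2 × (3.242 × 39.8 / 16.3)² = 2 × 62.66 = 125.32
Round up: n = 126 per group.
Total across both groups: 2 × 126 = 252.

252 total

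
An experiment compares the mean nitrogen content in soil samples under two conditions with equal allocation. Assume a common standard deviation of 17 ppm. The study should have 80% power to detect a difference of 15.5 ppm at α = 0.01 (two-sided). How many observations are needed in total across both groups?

58 total

For two equal groups, n per group = 2·((z_{α/2} + z_β)·σ/δ)².
z_{α/2} = 2.576; z_β = 0.842 (power 80%).
n = 2 × (3.418 × 17 / 15.5)² = 2 × 14.05 = 28.10
Round up: n = 29 per group.
Total across both groups: 2 × 29 = 58.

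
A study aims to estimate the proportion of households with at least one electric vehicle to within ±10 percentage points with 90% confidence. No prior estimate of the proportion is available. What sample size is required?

68

For a proportion with margin E = 0.1 at 90% confidence, z = 1.645.
With no prior estimate, use p = 0.5, which maximizes p(1−p) at 0.25.
n = 0.25 × (z/E)² = 0.25 × (1.645/0.1)² = 67.65
Round up: n = 68.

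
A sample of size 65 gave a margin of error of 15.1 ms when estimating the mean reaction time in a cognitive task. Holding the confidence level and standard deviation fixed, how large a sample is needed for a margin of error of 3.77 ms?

Margin of error scales as 1/√n, so n₂ = n₁·(E₁/E₂)².
n₂ = 65 × (15.1/3.77)² = 65 × 16.04 = 1042.60
Round up: n₂ = 1043.

1043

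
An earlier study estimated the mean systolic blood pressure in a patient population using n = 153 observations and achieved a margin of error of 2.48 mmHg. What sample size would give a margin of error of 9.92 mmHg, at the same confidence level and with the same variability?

Margin of error scales as 1/√n, so n₂ = n₁·(E₁/E₂)².
n₂ = 153 × (2.48/9.92)² = 153 × 0.0625 = 9.56
Round up: n₂ = 10.

10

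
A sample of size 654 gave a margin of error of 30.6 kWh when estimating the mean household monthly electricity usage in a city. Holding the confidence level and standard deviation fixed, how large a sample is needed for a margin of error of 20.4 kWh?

Margin of error scales as 1/√n, so n₂ = n₁·(E₁/E₂)².
n₂ = 654 × (30.6/20.4)² = 654 × 2.25 = 1471.50
Round up: n₂ = 1472.

n = 1472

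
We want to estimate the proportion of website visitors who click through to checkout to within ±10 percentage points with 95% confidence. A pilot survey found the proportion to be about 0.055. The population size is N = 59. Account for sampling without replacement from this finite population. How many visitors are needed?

For a proportion with margin E = 0.1 at 95% confidence, z = 1.960.
n = p̂(1−p̂)(z/E)² = 0.055 × 0.945 × (1.960/0.1)² = 19.97 — call this n₀.
Finite-population correction with N = 59: n = n₀ / (1 + (n₀−1)/N) = 19.97 / 1.322 = 15.11
Round up: n = 16.

n = 16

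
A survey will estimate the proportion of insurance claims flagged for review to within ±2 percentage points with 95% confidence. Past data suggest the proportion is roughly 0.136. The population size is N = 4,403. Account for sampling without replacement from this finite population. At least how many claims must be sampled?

899

For a proportion with margin E = 0.02 at 95% confidence, z = 1.960.
n = p̂(1−p̂)(z/E)² = 0.136 × 0.864 × (1.960/0.02)² = 1128.51 — call this n₀.
Finite-population correction with N = 4,403: n = n₀ / (1 + (n₀−1)/N) = 1128.51 / 1.256 = 898.50
Round up: n = 899.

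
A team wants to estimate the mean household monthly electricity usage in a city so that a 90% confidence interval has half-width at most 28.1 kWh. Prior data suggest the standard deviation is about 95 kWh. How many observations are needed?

For a mean, the margin of error is E = z·σ/√n, so n = (zσ/E)².
At 90% confidence, z = 1.645.
n = (1.645 × 95 / 28.1)² = 30.93
Round up: n = 31.

31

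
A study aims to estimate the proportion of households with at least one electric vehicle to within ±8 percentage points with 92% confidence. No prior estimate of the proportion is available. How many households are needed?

n = 120

For a proportion with margin E = 0.08 at 92% confidence, z = 1.751.
With no prior estimate, use p = 0.5, which maximizes p(1−p) at 0.25.
n = 0.25 × (z/E)² = 0.25 × (1.751/0.08)² = 119.77
Round up: n = 120.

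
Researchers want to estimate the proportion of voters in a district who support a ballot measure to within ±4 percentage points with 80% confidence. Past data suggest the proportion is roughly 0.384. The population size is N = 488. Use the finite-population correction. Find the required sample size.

163

For a proportion with margin E = 0.04 at 80% confidence, z = 1.282.
n = p̂(1−p̂)(z/E)² = 0.384 × 0.616 × (1.282/0.04)² = 242.98 — call this n₀.
Finite-population correction with N = 488: n = n₀ / (1 + (n₀−1)/N) = 242.98 / 1.496 = 162.42
Round up: n = 163.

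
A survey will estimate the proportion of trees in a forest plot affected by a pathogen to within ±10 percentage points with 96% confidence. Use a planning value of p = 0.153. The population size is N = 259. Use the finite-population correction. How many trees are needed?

For a proportion with margin E = 0.1 at 96% confidence, z = 2.054.
n = p̂(1−p̂)(z/E)² = 0.153 × 0.847 × (2.054/0.1)² = 54.67 — call this n₀.
Finite-population correction with N = 259: n = n₀ / (1 + (n₀−1)/N) = 54.67 / 1.207 = 45.29
Round up: n = 46.

46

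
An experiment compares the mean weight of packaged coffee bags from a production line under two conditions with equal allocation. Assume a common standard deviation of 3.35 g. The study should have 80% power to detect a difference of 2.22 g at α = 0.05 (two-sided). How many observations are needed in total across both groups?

For two equal groups, n per group = 2·((z_{α/2} + z_β)·σ/δ)².
z_{α/2} = 1.960; z_β = 0.842 (power 80%).
n = 2 × (2.802 × 3.35 / 2.22)² = 2 × 17.88 = 35.76
Round up: n = 36 per group.
Total across both groups: 2 × 36 = 72.

72 total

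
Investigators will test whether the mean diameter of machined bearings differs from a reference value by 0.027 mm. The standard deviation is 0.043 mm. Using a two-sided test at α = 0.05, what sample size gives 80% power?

For a one-sample z-test, n = ((z_{α/2} + z_β)·σ/δ)².
z_{α/2} = 1.960 (two-sided α = 0.05); z_β = 0.842 (power 80% → β = 0.2).
n = (2.802 × 0.043 / 0.027)² = 19.91
Round up: n = 20.

20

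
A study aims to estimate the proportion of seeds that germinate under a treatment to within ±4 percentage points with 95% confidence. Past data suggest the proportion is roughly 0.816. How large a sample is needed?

n = 361

For a proportion with margin E = 0.04 at 95% confidence, z = 1.960.
n = p̂(1−p̂)(z/E)² = 0.816 × 0.184 × (1.960/0.04)² = 360.50
Round up: n = 361.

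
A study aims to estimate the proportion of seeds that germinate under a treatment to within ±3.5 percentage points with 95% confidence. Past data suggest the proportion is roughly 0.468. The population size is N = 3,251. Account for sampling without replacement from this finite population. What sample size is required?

For a proportion with margin E = 0.035 at 95% confidence, z = 1.960.
n = p̂(1−p̂)(z/E)² = 0.468 × 0.532 × (1.960/0.035)² = 780.79 — call this n₀.
Finite-population correction with N = 3,251: n = n₀ / (1 + (n₀−1)/N) = 780.79 / 1.24 = 629.67
Round up: n = 630.

630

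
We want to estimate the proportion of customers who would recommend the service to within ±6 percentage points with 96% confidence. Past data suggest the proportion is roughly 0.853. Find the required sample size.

For a proportion with margin E = 0.06 at 96% confidence, z = 2.054.
n = p̂(1−p̂)(z/E)² = 0.853 × 0.147 × (2.054/0.06)² = 146.95
Round up: n = 147.

147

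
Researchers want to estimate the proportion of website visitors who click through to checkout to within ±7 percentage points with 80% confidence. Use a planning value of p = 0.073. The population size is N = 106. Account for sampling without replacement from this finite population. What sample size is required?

n = 19

For a proportion with margin E = 0.07 at 80% confidence, z = 1.282.
n = p̂(1−p̂)(z/E)² = 0.073 × 0.927 × (1.282/0.07)² = 22.70 — call this n₀.
Finite-population correction with N = 106: n = n₀ / (1 + (n₀−1)/N) = 22.70 / 1.205 = 18.84
Round up: n = 19.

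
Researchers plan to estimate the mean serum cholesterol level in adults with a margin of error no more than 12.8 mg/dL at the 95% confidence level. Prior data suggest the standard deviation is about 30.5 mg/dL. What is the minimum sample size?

22

For a mean, the margin of error is E = z·σ/√n, so n = (zσ/E)².
At 95% confidence, z = 1.960.
n = (1.960 × 30.5 / 12.8)² = 21.81
Round up: n = 22.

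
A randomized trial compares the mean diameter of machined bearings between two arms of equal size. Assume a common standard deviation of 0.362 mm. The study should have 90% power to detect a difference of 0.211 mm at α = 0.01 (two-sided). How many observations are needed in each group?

88 per group

For two equal groups, n per group = 2·((z_{α/2} + z_β)·σ/δ)².
z_{α/2} = 2.576; z_β = 1.282 (power 90%).
n = 2 × (3.858 × 0.362 / 0.211)² = 2 × 43.81 = 87.62
Round up: n = 88 per group.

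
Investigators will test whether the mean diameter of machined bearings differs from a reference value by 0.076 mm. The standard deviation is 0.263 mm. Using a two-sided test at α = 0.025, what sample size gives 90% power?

For a one-sample z-test, n = ((z_{α/2} + z_β)·σ/δ)².
z_{α/2} = 2.241 (two-sided α = 0.025); z_β = 1.282 (power 90% → β = 0.1).
n = (3.523 × 0.263 / 0.076)² = 148.63
Round up: n = 149.

n = 149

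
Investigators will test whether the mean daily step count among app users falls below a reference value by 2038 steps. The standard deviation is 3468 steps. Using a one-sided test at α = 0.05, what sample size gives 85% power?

21

For a one-sample z-test, n = ((z_α + z_β)·σ/δ)².
z_α = 1.645 (one-sided α = 0.05); z_β = 1.036 (power 85% → β = 0.15).
n = (2.681 × 3468 / 2038)² = 20.81
Round up: n = 21.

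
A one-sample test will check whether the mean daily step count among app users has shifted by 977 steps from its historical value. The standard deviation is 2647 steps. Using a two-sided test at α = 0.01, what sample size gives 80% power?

n = 86

For a one-sample z-test, n = ((z_{α/2} + z_β)·σ/δ)².
z_{α/2} = 2.576 (two-sided α = 0.01); z_β = 0.842 (power 80% → β = 0.2).
n = (3.418 × 2647 / 977)² = 85.76
Round up: n = 86.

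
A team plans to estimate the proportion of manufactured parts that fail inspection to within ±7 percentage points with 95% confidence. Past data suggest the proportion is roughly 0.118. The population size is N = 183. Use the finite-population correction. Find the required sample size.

For a proportion with margin E = 0.07 at 95% confidence, z = 1.960.
n = p̂(1−p̂)(z/E)² = 0.118 × 0.882 × (1.960/0.07)² = 81.60 — call this n₀.
Finite-population correction with N = 183: n = n₀ / (1 + (n₀−1)/N) = 81.60 / 1.44 = 56.67
Round up: n = 57.

n = 57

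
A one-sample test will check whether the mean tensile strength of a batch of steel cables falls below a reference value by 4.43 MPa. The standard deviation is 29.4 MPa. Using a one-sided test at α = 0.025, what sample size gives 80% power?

n = 346

For a one-sample z-test, n = ((z_α + z_β)·σ/δ)².
z_α = 1.960 (one-sided α = 0.025); z_β = 0.842 (power 80% → β = 0.2).
n = (2.802 × 29.4 / 4.43)² = 345.80
Round up: n = 346.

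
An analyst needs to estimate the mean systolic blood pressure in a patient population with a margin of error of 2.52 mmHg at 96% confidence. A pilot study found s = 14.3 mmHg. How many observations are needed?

n = 136

For a mean, the margin of error is E = z·σ/√n, so n = (zσ/E)².
At 96% confidence, z = 2.054.
n = (2.054 × 14.3 / 2.52)² = 135.85
Round up: n = 136.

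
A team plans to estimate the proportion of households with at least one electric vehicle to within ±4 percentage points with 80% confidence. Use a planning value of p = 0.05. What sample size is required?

49

For a proportion with margin E = 0.04 at 80% confidence, z = 1.282.
n = p̂(1−p̂)(z/E)² = 0.05 × 0.95 × (1.282/0.04)² = 48.79
Round up: n = 49.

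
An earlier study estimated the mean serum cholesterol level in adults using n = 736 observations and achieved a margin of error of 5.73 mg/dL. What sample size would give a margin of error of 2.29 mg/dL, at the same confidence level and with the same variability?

n = 4609

Margin of error scales as 1/√n, so n₂ = n₁·(E₁/E₂)².
n₂ = 736 × (5.73/2.29)² = 736 × 6.261 = 4608.10
Round up: n₂ = 4609.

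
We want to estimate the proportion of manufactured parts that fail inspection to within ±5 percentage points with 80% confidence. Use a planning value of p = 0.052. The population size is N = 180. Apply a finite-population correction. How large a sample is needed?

28

For a proportion with margin E = 0.05 at 80% confidence, z = 1.282.
n = p̂(1−p̂)(z/E)² = 0.052 × 0.948 × (1.282/0.05)² = 32.41 — call this n₀.
Finite-population correction with N = 180: n = n₀ / (1 + (n₀−1)/N) = 32.41 / 1.175 = 27.58
Round up: n = 28.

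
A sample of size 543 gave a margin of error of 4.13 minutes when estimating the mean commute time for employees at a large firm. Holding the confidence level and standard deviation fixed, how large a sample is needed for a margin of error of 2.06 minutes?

Margin of error scales as 1/√n, so n₂ = n₁·(E₁/E₂)².
n₂ = 543 × (4.13/2.06)² = 543 × 4.019 = 2182.32
Round up: n₂ = 2183.

2183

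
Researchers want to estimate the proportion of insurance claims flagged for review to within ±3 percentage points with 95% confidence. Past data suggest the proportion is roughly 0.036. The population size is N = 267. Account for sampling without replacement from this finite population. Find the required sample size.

For a proportion with margin E = 0.03 at 95% confidence, z = 1.960.
n = p̂(1−p̂)(z/E)² = 0.036 × 0.964 × (1.960/0.03)² = 148.13 — call this n₀.
Finite-population correction with N = 267: n = n₀ / (1 + (n₀−1)/N) = 148.13 / 1.551 = 95.51
Round up: n = 96.

96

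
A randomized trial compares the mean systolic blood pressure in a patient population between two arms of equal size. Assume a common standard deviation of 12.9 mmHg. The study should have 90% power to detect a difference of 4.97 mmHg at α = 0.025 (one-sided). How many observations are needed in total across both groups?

For two equal groups, n per group = 2·((z_α + z_β)·σ/δ)².
z_α = 1.960; z_β = 1.282 (power 90%).
n = 2 × (3.242 × 12.9 / 4.97)² = 2 × 70.81 = 141.62
Round up: n = 142 per group.
Total across both groups: 2 × 142 = 284.

284 total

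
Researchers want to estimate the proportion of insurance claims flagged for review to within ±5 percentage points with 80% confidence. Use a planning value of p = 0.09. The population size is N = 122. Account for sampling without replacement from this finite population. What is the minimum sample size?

38

For a proportion with margin E = 0.05 at 80% confidence, z = 1.282.
n = p̂(1−p̂)(z/E)² = 0.09 × 0.91 × (1.282/0.05)² = 53.84 — call this n₀.
Finite-population correction with N = 122: n = n₀ / (1 + (n₀−1)/N) = 53.84 / 1.433 = 37.57
Round up: n = 38.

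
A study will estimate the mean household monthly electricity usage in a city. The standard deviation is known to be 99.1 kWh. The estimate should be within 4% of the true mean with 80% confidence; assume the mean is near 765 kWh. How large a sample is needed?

18

For a mean, the margin of error is E = z·σ/√n, so n = (zσ/E)².
At 80% confidence, z = 1.282.
E = 4% of 765 = 30.6 kWh.
n = (1.282 × 99.1 / 30.6)² = 17.24
Round up: n = 18.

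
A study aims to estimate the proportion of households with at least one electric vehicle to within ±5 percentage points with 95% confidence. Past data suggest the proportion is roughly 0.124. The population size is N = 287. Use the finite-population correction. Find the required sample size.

n = 106

For a proportion with margin E = 0.05 at 95% confidence, z = 1.960.
n = p̂(1−p̂)(z/E)² = 0.124 × 0.876 × (1.960/0.05)² = 166.92 — call this n₀.
Finite-population correction with N = 287: n = n₀ / (1 + (n₀−1)/N) = 166.92 / 1.578 = 105.78
Round up: n = 106.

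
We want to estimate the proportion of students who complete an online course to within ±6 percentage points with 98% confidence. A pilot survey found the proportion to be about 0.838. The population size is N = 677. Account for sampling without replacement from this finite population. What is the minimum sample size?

n = 157

For a proportion with margin E = 0.06 at 98% confidence, z = 2.326.
n = p̂(1−p̂)(z/E)² = 0.838 × 0.162 × (2.326/0.06)² = 204.02 — call this n₀.
Finite-population correction with N = 677: n = n₀ / (1 + (n₀−1)/N) = 204.02 / 1.3 = 156.94
Round up: n = 157.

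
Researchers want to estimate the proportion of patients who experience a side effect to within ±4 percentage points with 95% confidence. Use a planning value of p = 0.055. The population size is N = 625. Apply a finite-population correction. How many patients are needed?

For a proportion with margin E = 0.04 at 95% confidence, z = 1.960.
n = p̂(1−p̂)(z/E)² = 0.055 × 0.945 × (1.960/0.04)² = 124.79 — call this n₀.
Finite-population correction with N = 625: n = n₀ / (1 + (n₀−1)/N) = 124.79 / 1.198 = 104.17
Round up: n = 105.

n = 105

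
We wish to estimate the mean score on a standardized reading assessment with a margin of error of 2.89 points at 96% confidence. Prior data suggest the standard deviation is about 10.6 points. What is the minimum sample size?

For a mean, the margin of error is E = z·σ/√n, so n = (zσ/E)².
At 96% confidence, z = 2.054.
n = (2.054 × 10.6 / 2.89)² = 56.76
Round up: n = 57.

57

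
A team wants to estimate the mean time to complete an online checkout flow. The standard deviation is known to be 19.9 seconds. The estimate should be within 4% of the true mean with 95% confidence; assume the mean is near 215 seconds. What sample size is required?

n = 21

For a mean, the margin of error is E = z·σ/√n, so n = (zσ/E)².
At 95% confidence, z = 1.960.
E = 4% of 215 = 8.6 seconds.
n = (1.960 × 19.9 / 8.6)² = 20.57
Round up: n = 21.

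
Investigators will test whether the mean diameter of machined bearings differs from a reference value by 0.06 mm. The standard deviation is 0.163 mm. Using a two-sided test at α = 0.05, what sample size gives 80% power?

For a one-sample z-test, n = ((z_{α/2} + z_β)·σ/δ)².
z_{α/2} = 1.960 (two-sided α = 0.05); z_β = 0.842 (power 80% → β = 0.2).
n = (2.802 × 0.163 / 0.06)² = 57.94
Round up: n = 58.

58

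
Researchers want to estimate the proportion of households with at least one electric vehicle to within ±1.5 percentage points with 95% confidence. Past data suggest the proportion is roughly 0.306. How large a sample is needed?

3626

For a proportion with margin E = 0.015 at 95% confidence, z = 1.960.
n = p̂(1−p̂)(z/E)² = 0.306 × 0.694 × (1.960/0.015)² = 3625.86
Round up: n = 3626.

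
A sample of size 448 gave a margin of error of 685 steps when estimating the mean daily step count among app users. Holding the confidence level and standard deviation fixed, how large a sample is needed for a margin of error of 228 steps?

4044

Margin of error scales as 1/√n, so n₂ = n₁·(E₁/E₂)².
n₂ = 448 × (685/228)² = 448 × 9.026 = 4043.65
Round up: n₂ = 4044.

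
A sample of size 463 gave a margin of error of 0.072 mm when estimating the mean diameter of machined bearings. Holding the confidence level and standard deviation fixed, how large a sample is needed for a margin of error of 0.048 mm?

1042

Margin of error scales as 1/√n, so n₂ = n₁·(E₁/E₂)².
n₂ = 463 × (0.072/0.048)² = 463 × 2.25 = 1041.75
Round up: n₂ = 1042.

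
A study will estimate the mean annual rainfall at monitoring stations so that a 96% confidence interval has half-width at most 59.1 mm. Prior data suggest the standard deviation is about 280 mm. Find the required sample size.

For a mean, the margin of error is E = z·σ/√n, so n = (zσ/E)².
At 96% confidence, z = 2.054.
n = (2.054 × 280 / 59.1)² = 94.70
Round up: n = 95.

95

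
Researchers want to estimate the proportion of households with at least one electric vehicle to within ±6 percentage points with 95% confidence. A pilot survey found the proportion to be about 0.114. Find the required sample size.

n = 108

For a proportion with margin E = 0.06 at 95% confidence, z = 1.960.
n = p̂(1−p̂)(z/E)² = 0.114 × 0.886 × (1.960/0.06)² = 107.78
Round up: n = 108.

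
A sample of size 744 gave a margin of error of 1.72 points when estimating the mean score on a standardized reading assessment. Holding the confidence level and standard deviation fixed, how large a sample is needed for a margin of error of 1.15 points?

Margin of error scales as 1/√n, so n₂ = n₁·(E₁/E₂)².
n₂ = 744 × (1.72/1.15)² = 744 × 2.237 = 1664.33
Round up: n₂ = 1665.

1665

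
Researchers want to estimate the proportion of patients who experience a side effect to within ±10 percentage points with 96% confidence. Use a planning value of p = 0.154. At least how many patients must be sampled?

55

For a proportion with margin E = 0.1 at 96% confidence, z = 2.054.
n = p̂(1−p̂)(z/E)² = 0.154 × 0.846 × (2.054/0.1)² = 54.97
Round up: n = 55.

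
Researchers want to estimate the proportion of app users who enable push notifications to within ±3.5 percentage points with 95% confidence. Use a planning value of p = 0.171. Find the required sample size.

For a proportion with margin E = 0.035 at 95% confidence, z = 1.960.
n = p̂(1−p̂)(z/E)² = 0.171 × 0.829 × (1.960/0.035)² = 444.56
Round up: n = 445.

n = 445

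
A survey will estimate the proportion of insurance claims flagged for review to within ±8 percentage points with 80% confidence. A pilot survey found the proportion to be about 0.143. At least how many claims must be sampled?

For a proportion with margin E = 0.08 at 80% confidence, z = 1.282.
n = p̂(1−p̂)(z/E)² = 0.143 × 0.857 × (1.282/0.08)² = 31.47
Round up: n = 32.

n = 32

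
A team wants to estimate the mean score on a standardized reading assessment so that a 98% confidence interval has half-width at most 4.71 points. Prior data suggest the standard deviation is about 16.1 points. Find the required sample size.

For a mean, the margin of error is E = z·σ/√n, so n = (zσ/E)².
At 98% confidence, z = 2.326.
n = (2.326 × 16.1 / 4.71)² = 63.22
Round up: n = 64.

64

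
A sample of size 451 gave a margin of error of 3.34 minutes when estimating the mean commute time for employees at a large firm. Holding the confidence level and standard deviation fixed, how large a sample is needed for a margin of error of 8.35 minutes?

73

Margin of error scales as 1/√n, so n₂ = n₁·(E₁/E₂)².
n₂ = 451 × (3.34/8.35)² = 451 × 0.16 = 72.16
Round up: n₂ = 73.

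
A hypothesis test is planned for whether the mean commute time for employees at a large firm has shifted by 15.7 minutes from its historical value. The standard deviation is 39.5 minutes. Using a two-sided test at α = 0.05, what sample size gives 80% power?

n = 50

For a one-sample z-test, n = ((z_{α/2} + z_β)·σ/δ)².
z_{α/2} = 1.960 (two-sided α = 0.05); z_β = 0.842 (power 80% → β = 0.2).
n = (2.802 × 39.5 / 15.7)² = 49.70
Round up: n = 50.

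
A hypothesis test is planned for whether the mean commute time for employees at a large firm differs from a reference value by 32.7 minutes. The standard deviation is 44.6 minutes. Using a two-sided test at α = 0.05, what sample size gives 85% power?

n = 17

For a one-sample z-test, n = ((z_{α/2} + z_β)·σ/δ)².
z_{α/2} = 1.960 (two-sided α = 0.05); z_β = 1.036 (power 85% → β = 0.15).
n = (2.996 × 44.6 / 32.7)² = 16.70
Round up: n = 17.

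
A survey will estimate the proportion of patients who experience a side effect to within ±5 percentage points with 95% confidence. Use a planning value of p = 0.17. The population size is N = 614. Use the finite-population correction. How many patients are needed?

161

For a proportion with margin E = 0.05 at 95% confidence, z = 1.960.
n = p̂(1−p̂)(z/E)² = 0.17 × 0.83 × (1.960/0.05)² = 216.82 — call this n₀.
Finite-population correction with N = 614: n = n₀ / (1 + (n₀−1)/N) = 216.82 / 1.351 = 160.49
Round up: n = 161.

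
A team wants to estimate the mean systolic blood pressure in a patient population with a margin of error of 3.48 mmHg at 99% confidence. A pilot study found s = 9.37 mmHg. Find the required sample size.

49

For a mean, the margin of error is E = z·σ/√n, so n = (zσ/E)².
At 99% confidence, z = 2.576.
n = (2.576 × 9.37 / 3.48)² = 48.11
Round up: n = 49.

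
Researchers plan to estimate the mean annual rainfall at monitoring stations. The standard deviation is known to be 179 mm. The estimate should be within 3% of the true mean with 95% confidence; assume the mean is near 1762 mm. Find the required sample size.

For a mean, the margin of error is E = z·σ/√n, so n = (zσ/E)².
At 95% confidence, z = 1.960.
E = 3% of 1762 = 52.86 mm.
n = (1.960 × 179 / 52.86)² = 44.05
Round up: n = 45.

45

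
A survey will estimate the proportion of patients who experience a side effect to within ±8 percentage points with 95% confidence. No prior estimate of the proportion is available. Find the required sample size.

151

For a proportion with margin E = 0.08 at 95% confidence, z = 1.960.
With no prior estimate, use p = 0.5, which maximizes p(1−p) at 0.25.
n = 0.25 × (z/E)² = 0.25 × (1.960/0.08)² = 150.06
Round up: n = 151.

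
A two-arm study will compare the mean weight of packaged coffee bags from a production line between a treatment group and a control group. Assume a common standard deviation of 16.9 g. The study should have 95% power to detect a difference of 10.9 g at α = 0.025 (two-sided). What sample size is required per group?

73 per group

For two equal groups, n per group = 2·((z_{α/2} + z_β)·σ/δ)².
z_{α/2} = 2.241; z_β = 1.645 (power 95%).
n = 2 × (3.886 × 16.9 / 10.9)² = 2 × 36.30 = 72.60
Round up: n = 73 per group.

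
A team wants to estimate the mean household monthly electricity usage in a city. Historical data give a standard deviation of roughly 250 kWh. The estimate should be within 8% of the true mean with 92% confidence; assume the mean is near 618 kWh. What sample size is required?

79

For a mean, the margin of error is E = z·σ/√n, so n = (zσ/E)².
At 92% confidence, z = 1.751.
E = 8% of 618 = 49.44 kWh.
n = (1.751 × 250 / 49.44)² = 78.40
Round up: n = 79.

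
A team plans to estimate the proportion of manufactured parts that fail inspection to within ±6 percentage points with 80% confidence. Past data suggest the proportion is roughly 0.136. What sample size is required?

For a proportion with margin E = 0.06 at 80% confidence, z = 1.282.
n = p̂(1−p̂)(z/E)² = 0.136 × 0.864 × (1.282/0.06)² = 53.64
Round up: n = 54.

54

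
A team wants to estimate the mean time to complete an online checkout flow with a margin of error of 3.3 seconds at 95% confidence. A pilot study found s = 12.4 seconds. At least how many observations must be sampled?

For a mean, the margin of error is E = z·σ/√n, so n = (zσ/E)².
At 95% confidence, z = 1.960.
n = (1.960 × 12.4 / 3.3)² = 54.24
Round up: n = 55.

55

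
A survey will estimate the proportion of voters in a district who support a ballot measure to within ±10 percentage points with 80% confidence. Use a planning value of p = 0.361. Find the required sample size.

38

For a proportion with margin E = 0.1 at 80% confidence, z = 1.282.
n = p̂(1−p̂)(z/E)² = 0.361 × 0.639 × (1.282/0.1)² = 37.91
Round up: n = 38.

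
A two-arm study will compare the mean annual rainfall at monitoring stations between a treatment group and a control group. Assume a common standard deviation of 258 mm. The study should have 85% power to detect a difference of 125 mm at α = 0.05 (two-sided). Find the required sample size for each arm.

For two equal groups, n per group = 2·((z_{α/2} + z_β)·σ/δ)².
z_{α/2} = 1.960; z_β = 1.036 (power 85%).
n = 2 × (2.996 × 258 / 125)² = 2 × 38.24 = 76.48
Round up: n = 77 per group.

77 per group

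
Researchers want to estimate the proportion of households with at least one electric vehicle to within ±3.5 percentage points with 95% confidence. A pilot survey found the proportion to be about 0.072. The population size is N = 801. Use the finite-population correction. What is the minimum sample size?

For a proportion with margin E = 0.035 at 95% confidence, z = 1.960.
n = p̂(1−p̂)(z/E)² = 0.072 × 0.928 × (1.960/0.035)² = 209.53 — call this n₀.
Finite-population correction with N = 801: n = n₀ / (1 + (n₀−1)/N) = 209.53 / 1.26 = 166.29
Round up: n = 167.

167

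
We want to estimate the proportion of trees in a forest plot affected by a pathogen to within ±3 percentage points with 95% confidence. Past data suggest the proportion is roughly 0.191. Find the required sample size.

For a proportion with margin E = 0.03 at 95% confidence, z = 1.960.
n = p̂(1−p̂)(z/E)² = 0.191 × 0.809 × (1.960/0.03)² = 659.56
Round up: n = 660.

660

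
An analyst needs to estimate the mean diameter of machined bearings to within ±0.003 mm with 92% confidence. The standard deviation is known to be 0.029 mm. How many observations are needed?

287

For a mean, the margin of error is E = z·σ/√n, so n = (zσ/E)².
At 92% confidence, z = 1.751.
n = (1.751 × 0.029 / 0.003)² = 286.50
Round up: n = 287.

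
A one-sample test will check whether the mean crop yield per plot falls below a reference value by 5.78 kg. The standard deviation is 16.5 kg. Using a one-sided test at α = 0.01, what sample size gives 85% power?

93

For a one-sample z-test, n = ((z_α + z_β)·σ/δ)².
z_α = 2.326 (one-sided α = 0.01); z_β = 1.036 (power 85% → β = 0.15).
n = (3.362 × 16.5 / 5.78)² = 92.11
Round up: n = 93.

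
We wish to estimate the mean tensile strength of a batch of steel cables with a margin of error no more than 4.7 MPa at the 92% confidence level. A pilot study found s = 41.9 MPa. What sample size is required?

For a mean, the margin of error is E = z·σ/√n, so n = (zσ/E)².
At 92% confidence, z = 1.751.
n = (1.751 × 41.9 / 4.7)² = 243.67
Round up: n = 244.

244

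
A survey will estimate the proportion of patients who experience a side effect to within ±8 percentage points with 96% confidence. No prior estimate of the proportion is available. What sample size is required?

For a proportion with margin E = 0.08 at 96% confidence, z = 2.054.
With no prior estimate, use p = 0.5, which maximizes p(1−p) at 0.25.
n = 0.25 × (z/E)² = 0.25 × (2.054/0.08)² = 164.80
Round up: n = 165.

165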